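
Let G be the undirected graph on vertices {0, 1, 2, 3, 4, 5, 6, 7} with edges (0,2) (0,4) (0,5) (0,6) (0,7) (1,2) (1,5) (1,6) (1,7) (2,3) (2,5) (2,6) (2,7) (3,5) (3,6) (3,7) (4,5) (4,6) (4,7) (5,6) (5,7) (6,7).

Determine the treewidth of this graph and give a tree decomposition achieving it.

Every bag has size at most 5, so the width is 5 − 1 = 4 and tw(G) ≤ 4. Conversely, {0, 2, 5, 6, 7} is a clique of size 5, and the vertices of any clique must share a bag in every tree decomposition; so some bag has ≥ 5 vertices and tw(G) ≥ 4. Combining the bounds, tw(G) = 4.

Treewidth 4.
Bags: B1 = {2, 3, 5, 6, 7}  B2 = {0, 2, 5, 6, 7}  B3 = {1, 2, 5, 6, 7}  B4 = {0, 4, 5, 6, 7}
Tree: B1–B2, B1–B3, B2–B4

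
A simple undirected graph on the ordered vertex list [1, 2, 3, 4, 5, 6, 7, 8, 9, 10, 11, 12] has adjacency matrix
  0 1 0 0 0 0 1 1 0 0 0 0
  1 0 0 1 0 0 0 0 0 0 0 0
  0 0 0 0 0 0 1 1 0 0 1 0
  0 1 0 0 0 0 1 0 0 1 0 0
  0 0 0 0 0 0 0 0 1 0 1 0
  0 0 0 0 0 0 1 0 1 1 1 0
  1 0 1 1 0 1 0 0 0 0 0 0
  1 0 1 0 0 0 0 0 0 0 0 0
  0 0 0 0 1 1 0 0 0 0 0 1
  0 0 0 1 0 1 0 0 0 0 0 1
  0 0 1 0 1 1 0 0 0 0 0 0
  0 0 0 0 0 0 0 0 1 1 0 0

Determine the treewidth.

3

A width-3 tree decomposition is:
Bags: B1 = {5, 9, 10, 12}  B2 = {5, 6, 9, 10}  B3 = {5, 6, 10, 11}  B4 = {4, 6, 10, 11}  B5 = {4, 6, 7, 11}  B6 = {3, 4, 7, 11}  B7 = {2, 3, 4, 7}  B8 = {1, 2, 3, 7}  B9 = {1, 2, 3, 8}
Tree: B1–B2, B2–B3, B3–B4, B4–B5, B5–B6, B6–B7, B7–B8, B8–B9
The largest bag has 4 vertices, giving width 3; this decomposition certifies tw(G) ≤ 3. For the lower bound: the 4 vertex sets {5,9,12}, {10}, {6}, {3,4,7,11} are disjoint, each induces a connected subgraph, and every pair is joined by at least one edge of G. Contracting each set to a single vertex therefore yields K_{4} as a minor, and since treewidth is minor-monotone, tw(G) ≥ tw(K_{4}) = 3. Therefore the treewidth is 3.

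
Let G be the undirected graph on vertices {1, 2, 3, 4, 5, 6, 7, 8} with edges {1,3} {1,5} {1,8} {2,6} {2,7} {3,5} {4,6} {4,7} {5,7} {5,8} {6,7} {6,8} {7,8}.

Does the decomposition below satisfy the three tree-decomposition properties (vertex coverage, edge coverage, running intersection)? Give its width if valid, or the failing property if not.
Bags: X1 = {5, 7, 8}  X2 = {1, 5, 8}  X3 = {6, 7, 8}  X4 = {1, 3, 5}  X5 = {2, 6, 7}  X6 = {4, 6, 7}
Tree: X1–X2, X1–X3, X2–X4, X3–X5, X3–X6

Every vertex of G appears in some bag (union = {1, 2, 3, 4, 5, 6, 7, 8}); every edge is covered by a bag; and for each vertex v the set of bags containing v is connected in the bag tree. The decomposition is therefore valid. The largest bag has 3 vertices, so the width is 2.

Yes; width 2.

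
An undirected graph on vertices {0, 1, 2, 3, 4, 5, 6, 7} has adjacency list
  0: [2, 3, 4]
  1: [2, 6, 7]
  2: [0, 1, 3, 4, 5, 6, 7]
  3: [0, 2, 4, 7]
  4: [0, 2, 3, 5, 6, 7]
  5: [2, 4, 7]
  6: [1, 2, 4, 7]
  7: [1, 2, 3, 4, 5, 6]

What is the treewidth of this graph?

A width-3 tree decomposition is:
Bags: B1 = {2, 3, 4, 7}  B2 = {2, 4, 6, 7}  B3 = {2, 4, 5, 7}  B4 = {1, 2, 6, 7}  B5 = {0, 2, 3, 4}
Tree: B1–B2, B1–B3, B2–B4, B1–B5
Each bag holds 4 vertices, so the decomposition has width 3, which upper-bounds the treewidth. For the lower bound, the 4 vertices {1, 2, 6, 7} are pairwise adjacent, and any tree decomposition puts a clique entirely inside one bag — forcing width ≥ 3. Combining the bounds, tw(G) = 3.

3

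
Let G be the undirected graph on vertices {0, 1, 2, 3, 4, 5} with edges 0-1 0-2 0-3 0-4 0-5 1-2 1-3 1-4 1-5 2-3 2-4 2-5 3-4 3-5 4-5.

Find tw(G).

5

A width-5 tree decomposition is:
Bags: B1 = {0, 1, 2, 3, 4, 5}
Tree: (single bag)
A single bag containing all 6 vertices is trivially a valid decomposition of width 5. Conversely, {0, 1, 2, 3, 4, 5} is a clique of size 6, and the vertices of any clique must share a bag in every tree decomposition; so some bag has ≥ 6 vertices and tw(G) ≥ 5. The upper and lower bounds meet at 5, so that is the treewidth.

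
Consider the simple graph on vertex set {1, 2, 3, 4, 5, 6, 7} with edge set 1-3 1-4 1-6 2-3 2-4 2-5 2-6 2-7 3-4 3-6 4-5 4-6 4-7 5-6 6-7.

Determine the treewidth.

3

A width-3 tree decomposition is:
Bags: B1 = {2, 3, 4, 6}  B2 = {1, 3, 4, 6}  B3 = {2, 4, 5, 6}  B4 = {2, 4, 6, 7}
Tree: B1–B2, B1–B3, B1–B4
Each bag holds 4 vertices, so the decomposition has width 3, which upper-bounds the treewidth. On the other hand G contains the 4-clique {1, 3, 4, 6}. A clique must lie in a single bag of any decomposition, so no decomposition can have width below 3. Hence tw(G) = 3 exactly.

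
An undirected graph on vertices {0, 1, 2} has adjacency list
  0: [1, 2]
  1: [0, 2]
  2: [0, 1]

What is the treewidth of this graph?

2

A width-2 tree decomposition is:
Bags: B1 = {0, 1, 2}
Tree: (single bag)
A single bag containing all 3 vertices is trivially a valid decomposition of width 2. Conversely, {0, 1, 2} is a clique of size 3, and the vertices of any clique must share a bag in every tree decomposition; so some bag has ≥ 3 vertices and tw(G) ≥ 2. Combining the bounds, tw(G) = 2.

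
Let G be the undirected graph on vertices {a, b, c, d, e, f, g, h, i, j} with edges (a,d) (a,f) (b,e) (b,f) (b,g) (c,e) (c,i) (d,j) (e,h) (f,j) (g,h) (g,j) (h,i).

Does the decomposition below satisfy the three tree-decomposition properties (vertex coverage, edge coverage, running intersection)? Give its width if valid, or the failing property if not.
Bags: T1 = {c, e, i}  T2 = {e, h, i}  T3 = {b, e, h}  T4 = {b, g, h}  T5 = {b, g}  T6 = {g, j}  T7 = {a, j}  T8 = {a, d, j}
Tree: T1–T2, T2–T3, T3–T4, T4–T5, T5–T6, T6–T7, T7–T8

A tree decomposition must satisfy three properties: every vertex lies in some bag; for every edge, both endpoints lie together in some bag; and for every vertex, the bags containing it form a connected subtree. Here vertex f appears in no bag, so the decomposition is invalid.

No — vertex f appears in no bag.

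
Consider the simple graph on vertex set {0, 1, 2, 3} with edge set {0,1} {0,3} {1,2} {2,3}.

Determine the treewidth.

A width-2 tree decomposition is:
Bags: B1 = {0, 1, 3}  B2 = {1, 2, 3}
Tree: B1–B2
Every bag has size at most 3, so the width is 3 − 1 = 2 and tw(G) ≤ 2. For the lower bound, G contains the cycle 3–0–1–2–3, so G is not a forest; only forests have treewidth ≤ 1, hence tw(G) ≥ 2. Combining the bounds, tw(G) = 2.

2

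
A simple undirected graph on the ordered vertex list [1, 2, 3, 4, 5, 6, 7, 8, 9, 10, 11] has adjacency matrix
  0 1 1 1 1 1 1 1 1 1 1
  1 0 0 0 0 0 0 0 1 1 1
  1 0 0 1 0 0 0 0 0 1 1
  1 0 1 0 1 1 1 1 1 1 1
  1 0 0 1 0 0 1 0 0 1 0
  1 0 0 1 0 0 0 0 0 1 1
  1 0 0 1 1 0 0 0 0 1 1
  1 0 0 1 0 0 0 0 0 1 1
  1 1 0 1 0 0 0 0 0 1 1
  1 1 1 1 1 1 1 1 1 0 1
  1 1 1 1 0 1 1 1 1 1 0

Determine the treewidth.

A width-4 tree decomposition is:
Bags: B1 = {1, 3, 4, 10, 11}  B2 = {1, 4, 7, 10, 11}  B3 = {1, 4, 9, 10, 11}  B4 = {1, 4, 8, 10, 11}  B5 = {1, 2, 9, 10, 11}  B6 = {1, 4, 6, 10, 11}  B7 = {1, 4, 5, 7, 10}
Tree: B1–B2, B1–B3, B2–B4, B3–B5, B1–B6, B2–B7
Every bag has size at most 5, so the width is 5 − 1 = 4 and tw(G) ≤ 4. On the other hand G contains the 5-clique {1, 2, 9, 10, 11}. A clique must lie in a single bag of any decomposition, so no decomposition can have width below 4. Therefore the treewidth is 4.

4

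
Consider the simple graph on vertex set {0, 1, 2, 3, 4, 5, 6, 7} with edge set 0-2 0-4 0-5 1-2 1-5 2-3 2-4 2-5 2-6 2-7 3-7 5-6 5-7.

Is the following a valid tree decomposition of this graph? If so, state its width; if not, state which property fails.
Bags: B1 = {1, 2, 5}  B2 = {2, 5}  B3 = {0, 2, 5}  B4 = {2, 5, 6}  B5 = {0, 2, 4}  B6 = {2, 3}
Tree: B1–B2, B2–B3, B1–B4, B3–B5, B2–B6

A tree decomposition must satisfy three properties: every vertex lies in some bag; for every edge, both endpoints lie together in some bag; and for every vertex, the bags containing it form a connected subtree. Here vertex 7 appears in no bag, so the decomposition is invalid.

No — vertex 7 appears in no bag.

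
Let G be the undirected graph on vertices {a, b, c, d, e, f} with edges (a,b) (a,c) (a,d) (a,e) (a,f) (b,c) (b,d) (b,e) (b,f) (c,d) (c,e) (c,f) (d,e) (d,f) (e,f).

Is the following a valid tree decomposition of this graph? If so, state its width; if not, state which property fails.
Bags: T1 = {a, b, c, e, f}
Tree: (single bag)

No — vertex d appears in no bag.

A tree decomposition must satisfy three properties: every vertex lies in some bag; for every edge, both endpoints lie together in some bag; and for every vertex, the bags containing it form a connected subtree. Here vertex d appears in no bag, so the decomposition is invalid.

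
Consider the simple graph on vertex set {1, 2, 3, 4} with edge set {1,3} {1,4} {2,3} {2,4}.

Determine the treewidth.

A width-2 tree decomposition is:
Bags: B1 = {1, 3, 4}  B2 = {2, 3, 4}
Tree: B1–B2
The largest bag has 3 vertices, giving width 2; this decomposition certifies tw(G) ≤ 2. Since 3–1–4–2–3 is a cycle in G, G is not acyclic. Forests are exactly the graphs of treewidth ≤ 1, so tw(G) ≥ 2. Therefore the treewidth is 2.

2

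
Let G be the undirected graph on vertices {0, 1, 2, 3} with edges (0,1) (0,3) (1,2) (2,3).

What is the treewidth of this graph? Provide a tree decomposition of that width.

Treewidth 2.
Bags: B1 = {0, 2, 3}  B2 = {0, 1, 2}
Tree: B1–B2

Each bag holds 3 vertices, so the decomposition has width 2, which upper-bounds the treewidth. The edges 2–3–0–1–2 form a cycle, so G is not a tree and its treewidth is at least 2. Combining the bounds, tw(G) = 2.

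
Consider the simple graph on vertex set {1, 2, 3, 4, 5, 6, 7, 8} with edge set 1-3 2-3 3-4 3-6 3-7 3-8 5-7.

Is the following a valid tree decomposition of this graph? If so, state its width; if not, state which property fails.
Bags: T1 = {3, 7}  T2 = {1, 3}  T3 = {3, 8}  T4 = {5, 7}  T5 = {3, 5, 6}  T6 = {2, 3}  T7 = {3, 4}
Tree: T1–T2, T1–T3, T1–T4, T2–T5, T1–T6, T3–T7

No — bags containing vertex 5 are not connected in the tree.

A tree decomposition must satisfy three properties: every vertex lies in some bag; for every edge, both endpoints lie together in some bag; and for every vertex, the bags containing it form a connected subtree. Here bags containing vertex 5 are not connected in the tree, so the decomposition is invalid.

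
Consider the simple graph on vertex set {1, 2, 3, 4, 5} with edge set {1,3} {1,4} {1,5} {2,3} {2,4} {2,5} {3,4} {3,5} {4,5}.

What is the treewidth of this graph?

3

A width-3 tree decomposition is:
Bags: B1 = {2, 3, 4, 5}  B2 = {1, 3, 4, 5}
Tree: B1–B2
The largest bag has 4 vertices, giving width 3; this decomposition certifies tw(G) ≤ 3. For the lower bound, the 4 vertices {1, 3, 4, 5} are pairwise adjacent, and any tree decomposition puts a clique entirely inside one bag — forcing width ≥ 3. Therefore the treewidth is 3.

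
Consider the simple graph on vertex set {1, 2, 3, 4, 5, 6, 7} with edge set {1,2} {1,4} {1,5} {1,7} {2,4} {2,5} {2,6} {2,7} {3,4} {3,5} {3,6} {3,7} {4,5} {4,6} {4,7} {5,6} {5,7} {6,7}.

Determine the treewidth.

4

A width-4 tree decomposition is:
Bags: B1 = {2, 4, 5, 6, 7}  B2 = {1, 2, 4, 5, 7}  B3 = {3, 4, 5, 6, 7}
Tree: B1–B2, B1–B3
Every bag has size at most 5, so the width is 5 − 1 = 4 and tw(G) ≤ 4. On the other hand G contains the 5-clique {1, 2, 4, 5, 7}. A clique must lie in a single bag of any decomposition, so no decomposition can have width below 4. Therefore the treewidth is 4.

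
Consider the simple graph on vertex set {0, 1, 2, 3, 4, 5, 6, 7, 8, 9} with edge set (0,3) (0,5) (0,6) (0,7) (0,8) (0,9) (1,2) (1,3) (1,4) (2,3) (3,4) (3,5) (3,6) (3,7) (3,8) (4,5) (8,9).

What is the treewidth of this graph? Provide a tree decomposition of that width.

Treewidth 2.
Bags: B1 = {0, 3, 5}  B2 = {0, 3, 7}  B3 = {0, 3, 8}  B4 = {0, 8, 9}  B5 = {3, 4, 5}  B6 = {0, 3, 6}  B7 = {1, 3, 4}  B8 = {1, 2, 3}
Tree: B1–B2, B2–B3, B3–B4, B1–B5, B1–B6, B5–B7, B7–B8

Each bag holds 3 vertices, so the decomposition has width 2, which upper-bounds the treewidth. Conversely, {0, 8, 9} is a clique of size 3, and the vertices of any clique must share a bag in every tree decomposition; so some bag has ≥ 3 vertices and tw(G) ≥ 2. Therefore the treewidth is 2.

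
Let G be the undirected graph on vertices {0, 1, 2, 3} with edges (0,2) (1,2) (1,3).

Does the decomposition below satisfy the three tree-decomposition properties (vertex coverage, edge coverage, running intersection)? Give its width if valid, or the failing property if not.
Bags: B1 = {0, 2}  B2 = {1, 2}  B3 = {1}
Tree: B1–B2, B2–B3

A tree decomposition must satisfy three properties: every vertex lies in some bag; for every edge, both endpoints lie together in some bag; and for every vertex, the bags containing it form a connected subtree. Here vertex 3 appears in no bag, so the decomposition is invalid.

No — vertex 3 appears in no bag.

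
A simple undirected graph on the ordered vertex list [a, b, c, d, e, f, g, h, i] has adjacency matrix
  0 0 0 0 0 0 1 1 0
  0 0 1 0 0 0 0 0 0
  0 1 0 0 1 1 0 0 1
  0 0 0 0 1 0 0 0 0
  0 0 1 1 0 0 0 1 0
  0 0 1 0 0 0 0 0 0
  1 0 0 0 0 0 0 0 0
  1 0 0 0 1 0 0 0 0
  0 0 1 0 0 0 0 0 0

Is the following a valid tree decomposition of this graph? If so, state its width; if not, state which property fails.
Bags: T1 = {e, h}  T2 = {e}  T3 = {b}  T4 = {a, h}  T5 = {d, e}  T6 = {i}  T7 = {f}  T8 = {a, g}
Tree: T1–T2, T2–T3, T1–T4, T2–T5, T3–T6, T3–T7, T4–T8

No — vertex c appears in no bag.

A tree decomposition must satisfy three properties: every vertex lies in some bag; for every edge, both endpoints lie together in some bag; and for every vertex, the bags containing it form a connected subtree. Here vertex c appears in no bag, so the decomposition is invalid.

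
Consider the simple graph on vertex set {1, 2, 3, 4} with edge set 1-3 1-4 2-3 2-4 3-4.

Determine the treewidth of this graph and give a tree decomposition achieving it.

Treewidth 2.
Bags: B1 = {1, 3, 4}  B2 = {2, 3, 4}
Tree: B1–B2

The largest bag has 3 vertices, giving width 2; this decomposition certifies tw(G) ≤ 2. Conversely, {1, 3, 4} is a clique of size 3, and the vertices of any clique must share a bag in every tree decomposition; so some bag has ≥ 3 vertices and tw(G) ≥ 2. Hence tw(G) = 2 exactly.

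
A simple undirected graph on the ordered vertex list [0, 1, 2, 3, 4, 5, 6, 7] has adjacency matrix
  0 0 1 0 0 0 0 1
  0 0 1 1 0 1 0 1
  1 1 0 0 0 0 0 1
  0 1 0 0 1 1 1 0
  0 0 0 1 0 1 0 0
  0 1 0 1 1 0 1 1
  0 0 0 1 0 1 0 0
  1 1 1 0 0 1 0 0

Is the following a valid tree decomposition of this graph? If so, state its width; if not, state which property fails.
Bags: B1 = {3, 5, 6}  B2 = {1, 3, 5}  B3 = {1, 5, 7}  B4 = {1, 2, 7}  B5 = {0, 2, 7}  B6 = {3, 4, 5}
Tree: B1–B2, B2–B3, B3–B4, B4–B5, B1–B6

Yes; width 2.

Vertex coverage: the bags together contain {0, 1, 2, 3, 4, 5, 6, 7}, the full vertex set. Edge coverage: each edge of G has both endpoints in at least one bag. Running intersection: for every vertex, the bags containing it form a connected subtree. All three properties hold, so this is a valid tree decomposition of width max|bag| − 1 = 2, and hence tw(G) ≤ 2.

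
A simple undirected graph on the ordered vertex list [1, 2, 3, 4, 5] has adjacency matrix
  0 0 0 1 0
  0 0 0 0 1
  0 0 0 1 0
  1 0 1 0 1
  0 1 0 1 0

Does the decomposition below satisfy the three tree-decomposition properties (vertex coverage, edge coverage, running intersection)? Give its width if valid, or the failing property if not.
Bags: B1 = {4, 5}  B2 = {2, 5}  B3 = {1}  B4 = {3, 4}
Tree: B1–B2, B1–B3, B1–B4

A tree decomposition must satisfy three properties: every vertex lies in some bag; for every edge, both endpoints lie together in some bag; and for every vertex, the bags containing it form a connected subtree. Here edge (4,1) lies in no bag, so the decomposition is invalid.

No — edge (4,1) lies in no bag.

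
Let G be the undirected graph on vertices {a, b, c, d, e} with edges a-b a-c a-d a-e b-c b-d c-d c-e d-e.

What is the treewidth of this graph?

3

A width-3 tree decomposition is:
Bags: B1 = {a, c, d, e}  B2 = {a, b, c, d}
Tree: B1–B2
Each bag holds 4 vertices, so the decomposition has width 3, which upper-bounds the treewidth. Conversely, {a, c, d, e} is a clique of size 4, and the vertices of any clique must share a bag in every tree decomposition; so some bag has ≥ 4 vertices and tw(G) ≥ 3. Therefore the treewidth is 3.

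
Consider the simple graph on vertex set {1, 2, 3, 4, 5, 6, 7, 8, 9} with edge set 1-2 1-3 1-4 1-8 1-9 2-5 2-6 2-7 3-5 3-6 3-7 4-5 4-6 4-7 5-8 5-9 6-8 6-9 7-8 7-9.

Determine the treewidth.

4

A width-4 tree decomposition is:
Bags: B1 = {1, 2, 5, 6, 7}  B2 = {1, 3, 5, 6, 7}  B3 = {1, 5, 6, 7, 9}  B4 = {1, 4, 5, 6, 7}  B5 = {1, 5, 6, 7, 8}
Tree: B1–B2, B2–B3, B3–B4, B4–B5
Each bag holds 5 vertices, so the decomposition has width 4, which upper-bounds the treewidth. For the lower bound: the 5 vertex sets {2,7}, {3,5}, {6,9}, {1}, {4} are disjoint, each induces a connected subgraph, and every pair is joined by at least one edge of G. Contracting each set to a single vertex therefore yields K_{5} as a minor, and since treewidth is minor-monotone, tw(G) ≥ tw(K_{5}) = 4. Therefore the treewidth is 4.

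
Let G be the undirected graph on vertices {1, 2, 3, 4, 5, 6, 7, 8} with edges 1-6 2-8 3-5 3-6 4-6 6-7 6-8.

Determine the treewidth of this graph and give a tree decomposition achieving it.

Treewidth 1.
Bags: B1 = {6, 8}  B2 = {2, 8}  B3 = {6, 7}  B4 = {1, 6}  B5 = {4, 6}  B6 = {3, 6}  B7 = {3, 5}
Tree: B1–B2, B1–B3, B3–B4, B4–B5, B5–B6, B6–B7

The largest bag has 2 vertices, giving width 1; this decomposition certifies tw(G) ≤ 1. G has an edge, so its treewidth is at least 1. Therefore the treewidth is 1.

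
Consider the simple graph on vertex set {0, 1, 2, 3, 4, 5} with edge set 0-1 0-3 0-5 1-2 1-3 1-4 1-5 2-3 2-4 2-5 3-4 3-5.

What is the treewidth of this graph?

3

A width-3 tree decomposition is:
Bags: B1 = {0, 1, 3, 5}  B2 = {1, 2, 3, 5}  B3 = {1, 2, 3, 4}
Tree: B1–B2, B2–B3
Every bag has size at most 4, so the width is 4 − 1 = 3 and tw(G) ≤ 3. For the lower bound, the 4 vertices {0, 1, 3, 5} are pairwise adjacent, and any tree decomposition puts a clique entirely inside one bag — forcing width ≥ 3. Combining the bounds, tw(G) = 3.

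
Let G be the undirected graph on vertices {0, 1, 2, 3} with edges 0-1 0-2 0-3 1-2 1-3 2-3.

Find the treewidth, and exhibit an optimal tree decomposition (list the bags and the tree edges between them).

A single bag containing all 4 vertices is trivially a valid decomposition of width 3. For the lower bound, the 4 vertices {0, 1, 2, 3} are pairwise adjacent, and any tree decomposition puts a clique entirely inside one bag — forcing width ≥ 3. The upper and lower bounds meet at 3, so that is the treewidth.

Treewidth 3.
Bags: B1 = {0, 1, 2, 3}
Tree: (single bag)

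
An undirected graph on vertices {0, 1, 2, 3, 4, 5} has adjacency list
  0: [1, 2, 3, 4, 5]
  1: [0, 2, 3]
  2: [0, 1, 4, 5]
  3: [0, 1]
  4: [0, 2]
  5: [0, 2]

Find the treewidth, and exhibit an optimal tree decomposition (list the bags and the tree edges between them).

Each bag holds 3 vertices, so the decomposition has width 2, which upper-bounds the treewidth. Conversely, {0, 1, 2} is a clique of size 3, and the vertices of any clique must share a bag in every tree decomposition; so some bag has ≥ 3 vertices and tw(G) ≥ 2. Hence tw(G) = 2 exactly.

Treewidth 2.
One such decomposition:
Bags: B1 = {0, 2, 4}  B2 = {0, 2, 5}  B3 = {0, 1, 2}  B4 = {0, 1, 3}
Tree: B1–B2, B2–B3, B3–B4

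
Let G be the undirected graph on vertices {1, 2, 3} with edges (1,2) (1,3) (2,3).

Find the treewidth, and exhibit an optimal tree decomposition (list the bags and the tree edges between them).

A single bag containing all 3 vertices is trivially a valid decomposition of width 2. On the other hand G contains the 3-clique {1, 2, 3}. A clique must lie in a single bag of any decomposition, so no decomposition can have width below 2. Therefore the treewidth is 2.

Treewidth 2.
One such decomposition:
Bags: B1 = {1, 2, 3}
Tree: (single bag)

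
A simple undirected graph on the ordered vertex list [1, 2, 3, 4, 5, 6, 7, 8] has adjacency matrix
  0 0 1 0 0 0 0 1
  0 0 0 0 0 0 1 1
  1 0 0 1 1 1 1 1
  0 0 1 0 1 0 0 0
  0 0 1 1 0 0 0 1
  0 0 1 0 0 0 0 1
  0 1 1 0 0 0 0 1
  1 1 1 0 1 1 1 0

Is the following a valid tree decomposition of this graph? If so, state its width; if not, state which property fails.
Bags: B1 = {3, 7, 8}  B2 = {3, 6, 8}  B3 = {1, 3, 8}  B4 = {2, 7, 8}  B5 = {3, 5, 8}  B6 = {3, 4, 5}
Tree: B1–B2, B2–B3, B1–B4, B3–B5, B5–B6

Checking the three conditions: (i) the bags cover all of {1, 2, 3, 4, 5, 6, 7, 8}; (ii) for each edge, some bag contains both endpoints; (iii) the bags containing any fixed vertex form a subtree. All hold, so the decomposition is valid with width 3 − 1 = 2.

Yes; width 2.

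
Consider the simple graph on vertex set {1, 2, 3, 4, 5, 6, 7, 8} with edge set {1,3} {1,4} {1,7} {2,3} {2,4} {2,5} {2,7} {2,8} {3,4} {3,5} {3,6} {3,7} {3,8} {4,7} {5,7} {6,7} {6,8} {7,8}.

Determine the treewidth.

A width-3 tree decomposition is:
Bags: B1 = {2, 3, 7, 8}  B2 = {3, 6, 7, 8}  B3 = {2, 3, 5, 7}  B4 = {2, 3, 4, 7}  B5 = {1, 3, 4, 7}
Tree: B1–B2, B1–B3, B3–B4, B4–B5
Each bag holds 4 vertices, so the decomposition has width 3, which upper-bounds the treewidth. Conversely, {1, 3, 4, 7} is a clique of size 4, and the vertices of any clique must share a bag in every tree decomposition; so some bag has ≥ 4 vertices and tw(G) ≥ 3. The upper and lower bounds meet at 3, so that is the treewidth.

3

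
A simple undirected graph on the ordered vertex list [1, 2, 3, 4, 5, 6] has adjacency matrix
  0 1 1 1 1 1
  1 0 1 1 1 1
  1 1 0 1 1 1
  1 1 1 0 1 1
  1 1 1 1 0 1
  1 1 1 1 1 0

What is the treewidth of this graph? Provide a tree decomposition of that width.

Treewidth 5.
One such decomposition:
Bags: B1 = {1, 2, 3, 4, 5, 6}
Tree: (single bag)

With just one bag of size 6, the width is 6 − 1 = 5, so tw(G) ≤ 5. For the lower bound, the 6 vertices {1, 2, 3, 4, 5, 6} are pairwise adjacent, and any tree decomposition puts a clique entirely inside one bag — forcing width ≥ 5. Therefore the treewidth is 5.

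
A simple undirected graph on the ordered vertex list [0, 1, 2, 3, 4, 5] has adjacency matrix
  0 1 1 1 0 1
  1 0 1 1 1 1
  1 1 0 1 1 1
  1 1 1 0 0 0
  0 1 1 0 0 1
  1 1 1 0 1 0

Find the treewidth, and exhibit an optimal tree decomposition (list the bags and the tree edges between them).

Every bag has size at most 4, so the width is 4 − 1 = 3 and tw(G) ≤ 3. For the lower bound, the 4 vertices {0, 1, 2, 3} are pairwise adjacent, and any tree decomposition puts a clique entirely inside one bag — forcing width ≥ 3. Combining the bounds, tw(G) = 3.

Treewidth 3.
One such decomposition:
Bags: B1 = {1, 2, 4, 5}  B2 = {0, 1, 2, 5}  B3 = {0, 1, 2, 3}
Tree: B1–B2, B2–B3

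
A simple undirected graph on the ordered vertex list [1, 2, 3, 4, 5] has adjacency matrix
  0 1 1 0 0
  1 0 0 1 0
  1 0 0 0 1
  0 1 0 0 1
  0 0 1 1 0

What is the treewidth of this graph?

A width-2 tree decomposition is:
Bags: B1 = {1, 3, 5}  B2 = {1, 4, 5}  B3 = {1, 2, 4}
Tree: B1–B2, B2–B3
The largest bag has 3 vertices, giving width 2; this decomposition certifies tw(G) ≤ 2. For the lower bound, G contains the cycle 1–3–5–4–2–1, so G is not a forest; only forests have treewidth ≤ 1, hence tw(G) ≥ 2. Combining the bounds, tw(G) = 2.

2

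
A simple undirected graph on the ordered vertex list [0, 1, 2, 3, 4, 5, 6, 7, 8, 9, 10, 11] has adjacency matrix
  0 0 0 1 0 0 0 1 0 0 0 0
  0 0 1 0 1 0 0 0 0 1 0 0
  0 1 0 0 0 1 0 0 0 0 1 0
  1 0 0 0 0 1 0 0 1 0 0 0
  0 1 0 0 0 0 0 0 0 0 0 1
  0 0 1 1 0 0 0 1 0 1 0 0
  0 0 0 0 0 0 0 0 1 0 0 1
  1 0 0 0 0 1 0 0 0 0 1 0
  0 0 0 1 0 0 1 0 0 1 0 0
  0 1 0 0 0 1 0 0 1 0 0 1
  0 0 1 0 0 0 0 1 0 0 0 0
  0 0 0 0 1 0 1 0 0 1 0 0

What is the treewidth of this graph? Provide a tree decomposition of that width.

Treewidth 3.
One such decomposition:
Bags: B1 = {0, 2, 7, 10}  B2 = {0, 2, 5, 7}  B3 = {0, 2, 3, 5}  B4 = {1, 2, 3, 5}  B5 = {1, 3, 5, 9}  B6 = {1, 3, 8, 9}  B7 = {1, 4, 8, 9}  B8 = {4, 8, 9, 11}  B9 = {4, 6, 8, 11}
Tree: B1–B2, B2–B3, B3–B4, B4–B5, B5–B6, B6–B7, B7–B8, B8–B9

Every bag has size at most 4, so the width is 4 − 1 = 3 and tw(G) ≤ 3. For the lower bound: the 4 vertex sets {0,7,10}, {2}, {5}, {1,3,8,9} are disjoint, each induces a connected subgraph, and every pair is joined by at least one edge of G. Contracting each set to a single vertex therefore yields K_{4} as a minor, and since treewidth is minor-monotone, tw(G) ≥ tw(K_{4}) = 3. Therefore the treewidth is 3.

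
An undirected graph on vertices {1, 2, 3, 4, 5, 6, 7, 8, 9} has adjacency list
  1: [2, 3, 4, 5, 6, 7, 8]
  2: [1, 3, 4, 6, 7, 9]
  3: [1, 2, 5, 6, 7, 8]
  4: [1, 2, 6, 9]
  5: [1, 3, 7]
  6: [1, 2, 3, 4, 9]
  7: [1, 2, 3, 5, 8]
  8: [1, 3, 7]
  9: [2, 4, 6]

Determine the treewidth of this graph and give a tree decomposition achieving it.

Treewidth 3.
Bags: B1 = {1, 2, 3, 7}  B2 = {1, 3, 7, 8}  B3 = {1, 3, 5, 7}  B4 = {1, 2, 3, 6}  B5 = {1, 2, 4, 6}  B6 = {2, 4, 6, 9}
Tree: B1–B2, B1–B3, B1–B4, B4–B5, B5–B6

Each bag holds 4 vertices, so the decomposition has width 3, which upper-bounds the treewidth. For the lower bound, the 4 vertices {1, 2, 3, 6} are pairwise adjacent, and any tree decomposition puts a clique entirely inside one bag — forcing width ≥ 3. The upper and lower bounds meet at 3, so that is the treewidth.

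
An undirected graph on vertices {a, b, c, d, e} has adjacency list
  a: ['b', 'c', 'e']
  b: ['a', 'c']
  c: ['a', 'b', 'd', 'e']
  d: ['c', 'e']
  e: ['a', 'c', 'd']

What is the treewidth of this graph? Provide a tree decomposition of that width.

Every bag has size at most 3, so the width is 3 − 1 = 2 and tw(G) ≤ 2. For the lower bound, the 3 vertices {c, d, e} are pairwise adjacent, and any tree decomposition puts a clique entirely inside one bag — forcing width ≥ 2. Hence tw(G) = 2 exactly.

Treewidth 2.
One such decomposition:
Bags: B1 = {a, b, c}  B2 = {a, c, e}  B3 = {c, d, e}
Tree: B1–B2, B2–B3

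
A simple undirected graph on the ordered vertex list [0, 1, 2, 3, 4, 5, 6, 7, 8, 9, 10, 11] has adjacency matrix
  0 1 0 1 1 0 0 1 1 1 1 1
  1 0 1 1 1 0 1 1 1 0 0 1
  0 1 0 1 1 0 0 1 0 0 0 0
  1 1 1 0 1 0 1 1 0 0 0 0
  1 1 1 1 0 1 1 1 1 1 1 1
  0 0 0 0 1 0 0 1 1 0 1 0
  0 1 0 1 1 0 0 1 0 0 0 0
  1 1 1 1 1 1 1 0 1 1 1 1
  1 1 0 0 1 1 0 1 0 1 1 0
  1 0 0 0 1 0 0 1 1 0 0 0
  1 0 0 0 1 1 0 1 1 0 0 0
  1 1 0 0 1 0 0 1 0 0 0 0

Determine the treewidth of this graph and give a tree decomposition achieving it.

Treewidth 4.
One optimal decomposition is:
Bags: B1 = {0, 1, 3, 4, 7}  B2 = {0, 1, 4, 7, 8}  B3 = {1, 3, 4, 6, 7}  B4 = {0, 4, 7, 8, 10}  B5 = {1, 2, 3, 4, 7}  B6 = {0, 4, 7, 8, 9}  B7 = {4, 5, 7, 8, 10}  B8 = {0, 1, 4, 7, 11}
Tree: B1–B2, B1–B3, B2–B4, B3–B5, B2–B6, B4–B7, B2–B8

Each bag holds 5 vertices, so the decomposition has width 4, which upper-bounds the treewidth. Conversely, {0, 1, 4, 7, 8} is a clique of size 5, and the vertices of any clique must share a bag in every tree decomposition; so some bag has ≥ 5 vertices and tw(G) ≥ 4. The upper and lower bounds meet at 4, so that is the treewidth.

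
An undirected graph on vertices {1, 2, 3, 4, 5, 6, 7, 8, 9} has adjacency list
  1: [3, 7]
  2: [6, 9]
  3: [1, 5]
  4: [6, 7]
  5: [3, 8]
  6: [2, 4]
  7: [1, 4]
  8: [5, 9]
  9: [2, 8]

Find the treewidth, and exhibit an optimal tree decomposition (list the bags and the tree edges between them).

Treewidth 2.
Bags: B1 = {1, 3, 7}  B2 = {3, 5, 7}  B3 = {5, 7, 8}  B4 = {7, 8, 9}  B5 = {2, 7, 9}  B6 = {2, 6, 7}  B7 = {4, 6, 7}
Tree: B1–B2, B2–B3, B3–B4, B4–B5, B5–B6, B6–B7

Every bag has size at most 3, so the width is 3 − 1 = 2 and tw(G) ≤ 2. The edges 7–1–3–5–8–9–2–6–4–7 form a cycle, so G is not a tree and its treewidth is at least 2. The upper and lower bounds meet at 2, so that is the treewidth.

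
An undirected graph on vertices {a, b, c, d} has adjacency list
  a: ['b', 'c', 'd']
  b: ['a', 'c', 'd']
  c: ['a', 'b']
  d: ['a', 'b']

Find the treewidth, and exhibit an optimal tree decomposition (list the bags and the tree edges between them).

Treewidth 2.
One optimal decomposition is:
Bags: B1 = {a, b, d}  B2 = {a, b, c}
Tree: B1–B2

Each bag holds 3 vertices, so the decomposition has width 2, which upper-bounds the treewidth. For the lower bound, the 3 vertices {a, b, d} are pairwise adjacent, and any tree decomposition puts a clique entirely inside one bag — forcing width ≥ 2. Hence tw(G) = 2 exactly.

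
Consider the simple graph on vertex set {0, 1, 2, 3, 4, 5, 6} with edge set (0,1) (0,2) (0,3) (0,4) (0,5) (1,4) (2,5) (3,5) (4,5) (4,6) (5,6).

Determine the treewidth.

2

A width-2 tree decomposition is:
Bags: B1 = {0, 1, 4}  B2 = {0, 4, 5}  B3 = {4, 5, 6}  B4 = {0, 3, 5}  B5 = {0, 2, 5}
Tree: B1–B2, B2–B3, B2–B4, B2–B5
The largest bag has 3 vertices, giving width 2; this decomposition certifies tw(G) ≤ 2. Conversely, {0, 1, 4} is a clique of size 3, and the vertices of any clique must share a bag in every tree decomposition; so some bag has ≥ 3 vertices and tw(G) ≥ 2. Combining the bounds, tw(G) = 2.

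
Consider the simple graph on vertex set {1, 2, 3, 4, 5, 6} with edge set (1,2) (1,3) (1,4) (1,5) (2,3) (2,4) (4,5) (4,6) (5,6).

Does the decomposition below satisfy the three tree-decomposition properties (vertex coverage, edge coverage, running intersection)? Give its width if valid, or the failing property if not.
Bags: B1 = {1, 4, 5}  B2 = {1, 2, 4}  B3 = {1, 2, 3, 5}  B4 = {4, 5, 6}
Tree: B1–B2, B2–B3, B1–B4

No — bags containing vertex 5 are not connected in the tree.

A tree decomposition must satisfy three properties: every vertex lies in some bag; for every edge, both endpoints lie together in some bag; and for every vertex, the bags containing it form a connected subtree. Here bags containing vertex 5 are not connected in the tree, so the decomposition is invalid.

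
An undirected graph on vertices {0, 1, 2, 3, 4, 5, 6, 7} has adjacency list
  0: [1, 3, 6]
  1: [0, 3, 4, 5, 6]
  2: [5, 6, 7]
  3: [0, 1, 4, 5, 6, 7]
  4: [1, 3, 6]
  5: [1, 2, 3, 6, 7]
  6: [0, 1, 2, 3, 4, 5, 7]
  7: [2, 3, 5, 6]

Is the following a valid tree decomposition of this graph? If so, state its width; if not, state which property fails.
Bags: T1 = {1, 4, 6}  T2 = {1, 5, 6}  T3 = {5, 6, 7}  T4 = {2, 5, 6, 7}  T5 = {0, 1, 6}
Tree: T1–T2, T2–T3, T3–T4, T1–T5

No — vertex 3 appears in no bag.

A tree decomposition must satisfy three properties: every vertex lies in some bag; for every edge, both endpoints lie together in some bag; and for every vertex, the bags containing it form a connected subtree. Here vertex 3 appears in no bag, so the decomposition is invalid.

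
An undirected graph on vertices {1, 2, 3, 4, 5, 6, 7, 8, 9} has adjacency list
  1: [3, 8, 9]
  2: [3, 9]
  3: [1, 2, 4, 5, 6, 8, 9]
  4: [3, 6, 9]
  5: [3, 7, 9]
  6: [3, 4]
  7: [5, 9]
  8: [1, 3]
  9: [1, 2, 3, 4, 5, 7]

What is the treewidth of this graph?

A width-2 tree decomposition is:
Bags: B1 = {2, 3, 9}  B2 = {3, 5, 9}  B3 = {3, 4, 9}  B4 = {3, 4, 6}  B5 = {1, 3, 9}  B6 = {1, 3, 8}  B7 = {5, 7, 9}
Tree: B1–B2, B1–B3, B3–B4, B2–B5, B5–B6, B2–B7
The largest bag has 3 vertices, giving width 2; this decomposition certifies tw(G) ≤ 2. On the other hand G contains the 3-clique {1, 3, 8}. A clique must lie in a single bag of any decomposition, so no decomposition can have width below 2. Hence tw(G) = 2 exactly.

2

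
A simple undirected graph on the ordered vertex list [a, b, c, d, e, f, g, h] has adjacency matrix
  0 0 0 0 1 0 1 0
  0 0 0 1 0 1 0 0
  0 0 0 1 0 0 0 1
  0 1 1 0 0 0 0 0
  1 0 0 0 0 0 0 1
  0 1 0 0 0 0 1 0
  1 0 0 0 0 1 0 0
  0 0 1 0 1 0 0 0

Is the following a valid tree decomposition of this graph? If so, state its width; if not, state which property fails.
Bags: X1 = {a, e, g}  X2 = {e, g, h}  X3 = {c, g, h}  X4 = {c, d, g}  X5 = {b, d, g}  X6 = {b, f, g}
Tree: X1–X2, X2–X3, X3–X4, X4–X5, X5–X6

Yes; width 2.

Vertex coverage: the bags together contain {a, b, c, d, e, f, g, h}, the full vertex set. Edge coverage: each edge of G has both endpoints in at least one bag. Running intersection: for every vertex, the bags containing it form a connected subtree. All three properties hold, so this is a valid tree decomposition of width max|bag| − 1 = 2, and hence tw(G) ≤ 2.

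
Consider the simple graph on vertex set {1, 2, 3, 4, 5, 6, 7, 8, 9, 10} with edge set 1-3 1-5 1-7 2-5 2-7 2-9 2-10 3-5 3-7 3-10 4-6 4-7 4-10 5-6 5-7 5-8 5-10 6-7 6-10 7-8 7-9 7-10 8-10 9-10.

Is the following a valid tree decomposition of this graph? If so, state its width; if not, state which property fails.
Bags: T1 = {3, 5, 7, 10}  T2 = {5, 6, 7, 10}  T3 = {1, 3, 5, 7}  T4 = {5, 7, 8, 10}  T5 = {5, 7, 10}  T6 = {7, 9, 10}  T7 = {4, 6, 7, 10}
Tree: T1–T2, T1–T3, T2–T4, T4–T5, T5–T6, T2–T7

No — vertex 2 appears in no bag.

A tree decomposition must satisfy three properties: every vertex lies in some bag; for every edge, both endpoints lie together in some bag; and for every vertex, the bags containing it form a connected subtree. Here vertex 2 appears in no bag, so the decomposition is invalid.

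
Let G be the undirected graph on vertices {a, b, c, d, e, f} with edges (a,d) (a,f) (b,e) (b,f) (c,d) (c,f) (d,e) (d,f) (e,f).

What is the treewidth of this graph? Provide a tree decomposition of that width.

Treewidth 2.
Bags: B1 = {b, e, f}  B2 = {d, e, f}  B3 = {a, d, f}  B4 = {c, d, f}
Tree: B1–B2, B2–B3, B2–B4

Each bag holds 3 vertices, so the decomposition has width 2, which upper-bounds the treewidth. For the lower bound, the 3 vertices {d, e, f} are pairwise adjacent, and any tree decomposition puts a clique entirely inside one bag — forcing width ≥ 2. Therefore the treewidth is 2.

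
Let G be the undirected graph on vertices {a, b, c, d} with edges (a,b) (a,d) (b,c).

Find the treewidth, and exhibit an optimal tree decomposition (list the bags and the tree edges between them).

Every bag has size at most 2, so the width is 2 − 1 = 1 and tw(G) ≤ 1. Any graph with an edge has treewidth ≥ 1, and G has the edge d–a. Therefore the treewidth is 1.

Treewidth 1.
One such decomposition:
Bags: B1 = {a, d}  B2 = {a, b}  B3 = {b, c}
Tree: B1–B2, B2–B3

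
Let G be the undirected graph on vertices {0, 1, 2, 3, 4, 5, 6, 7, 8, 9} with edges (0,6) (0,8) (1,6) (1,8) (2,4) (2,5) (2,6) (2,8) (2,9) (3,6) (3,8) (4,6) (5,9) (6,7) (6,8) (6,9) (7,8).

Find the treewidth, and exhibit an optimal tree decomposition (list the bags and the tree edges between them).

Treewidth 2.
One optimal decomposition is:
Bags: B1 = {2, 6, 8}  B2 = {1, 6, 8}  B3 = {3, 6, 8}  B4 = {0, 6, 8}  B5 = {2, 6, 9}  B6 = {6, 7, 8}  B7 = {2, 5, 9}  B8 = {2, 4, 6}
Tree: B1–B2, B1–B3, B1–B4, B1–B5, B3–B6, B5–B7, B5–B8

Every bag has size at most 3, so the width is 3 − 1 = 2 and tw(G) ≤ 2. On the other hand G contains the 3-clique {2, 5, 9}. A clique must lie in a single bag of any decomposition, so no decomposition can have width below 2. Combining the bounds, tw(G) = 2.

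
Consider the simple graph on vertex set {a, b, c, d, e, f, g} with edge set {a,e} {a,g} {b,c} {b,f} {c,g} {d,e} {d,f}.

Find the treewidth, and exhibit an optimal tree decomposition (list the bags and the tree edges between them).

Every bag has size at most 3, so the width is 3 − 1 = 2 and tw(G) ≤ 2. The edges c–g–a–e–d–f–b–c form a cycle, so G is not a tree and its treewidth is at least 2. Combining the bounds, tw(G) = 2.

Treewidth 2.
One optimal decomposition is:
Bags: B1 = {a, c, g}  B2 = {a, c, e}  B3 = {c, d, e}  B4 = {c, d, f}  B5 = {b, c, f}
Tree: B1–B2, B2–B3, B3–B4, B4–B5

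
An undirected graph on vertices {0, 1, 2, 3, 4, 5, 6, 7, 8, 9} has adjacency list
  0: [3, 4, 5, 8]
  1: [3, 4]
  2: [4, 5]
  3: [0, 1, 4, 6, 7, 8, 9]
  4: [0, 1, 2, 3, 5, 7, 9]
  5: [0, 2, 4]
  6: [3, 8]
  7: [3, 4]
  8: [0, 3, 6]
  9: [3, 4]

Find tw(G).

2

A width-2 tree decomposition is:
Bags: B1 = {3, 4, 9}  B2 = {0, 3, 4}  B3 = {0, 3, 8}  B4 = {1, 3, 4}  B5 = {3, 6, 8}  B6 = {0, 4, 5}  B7 = {3, 4, 7}  B8 = {2, 4, 5}
Tree: B1–B2, B2–B3, B1–B4, B3–B5, B2–B6, B4–B7, B6–B8
The largest bag has 3 vertices, giving width 2; this decomposition certifies tw(G) ≤ 2. Conversely, {2, 4, 5} is a clique of size 3, and the vertices of any clique must share a bag in every tree decomposition; so some bag has ≥ 3 vertices and tw(G) ≥ 2. Combining the bounds, tw(G) = 2.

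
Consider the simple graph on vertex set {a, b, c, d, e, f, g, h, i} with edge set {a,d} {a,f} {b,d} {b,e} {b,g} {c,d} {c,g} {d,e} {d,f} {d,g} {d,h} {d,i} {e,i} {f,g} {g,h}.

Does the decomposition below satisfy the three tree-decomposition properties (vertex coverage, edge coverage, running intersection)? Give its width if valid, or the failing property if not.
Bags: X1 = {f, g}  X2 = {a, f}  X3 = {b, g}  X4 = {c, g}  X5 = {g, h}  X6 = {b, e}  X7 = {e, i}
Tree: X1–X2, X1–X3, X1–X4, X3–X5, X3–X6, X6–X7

No — vertex d appears in no bag.

A tree decomposition must satisfy three properties: every vertex lies in some bag; for every edge, both endpoints lie together in some bag; and for every vertex, the bags containing it form a connected subtree. Here vertex d appears in no bag, so the decomposition is invalid.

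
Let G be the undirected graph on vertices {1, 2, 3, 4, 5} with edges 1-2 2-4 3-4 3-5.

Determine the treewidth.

1

A width-1 tree decomposition is:
Bags: B1 = {3, 5}  B2 = {3, 4}  B3 = {2, 4}  B4 = {1, 2}
Tree: B1–B2, B2–B3, B3–B4
Each bag holds 2 vertices, so the decomposition has width 1, which upper-bounds the treewidth. Since G has at least one edge (e.g. 3–5), it is not an edgeless graph, so tw(G) ≥ 1. Combining the bounds, tw(G) = 1.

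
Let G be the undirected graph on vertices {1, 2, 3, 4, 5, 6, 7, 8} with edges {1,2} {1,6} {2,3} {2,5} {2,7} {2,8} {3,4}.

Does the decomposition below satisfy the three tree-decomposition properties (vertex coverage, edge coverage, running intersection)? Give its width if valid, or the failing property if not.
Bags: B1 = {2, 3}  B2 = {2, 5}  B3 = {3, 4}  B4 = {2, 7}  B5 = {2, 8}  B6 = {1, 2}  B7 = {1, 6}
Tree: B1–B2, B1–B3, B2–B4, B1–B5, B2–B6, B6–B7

Checking the three conditions: (i) the bags cover all of {1, 2, 3, 4, 5, 6, 7, 8}; (ii) for each edge, some bag contains both endpoints; (iii) the bags containing any fixed vertex form a subtree. All hold, so the decomposition is valid with width 2 − 1 = 1.

Yes; width 1.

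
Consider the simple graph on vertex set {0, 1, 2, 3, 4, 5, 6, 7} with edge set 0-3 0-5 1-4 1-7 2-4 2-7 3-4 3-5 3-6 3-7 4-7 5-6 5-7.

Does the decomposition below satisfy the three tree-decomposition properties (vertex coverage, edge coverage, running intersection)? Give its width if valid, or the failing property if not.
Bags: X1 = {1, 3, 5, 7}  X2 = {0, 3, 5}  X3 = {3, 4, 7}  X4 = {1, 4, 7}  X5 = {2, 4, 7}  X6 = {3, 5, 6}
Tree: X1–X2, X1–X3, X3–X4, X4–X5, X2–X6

No — bags containing vertex 1 are not connected in the tree.

A tree decomposition must satisfy three properties: every vertex lies in some bag; for every edge, both endpoints lie together in some bag; and for every vertex, the bags containing it form a connected subtree. Here bags containing vertex 1 are not connected in the tree, so the decomposition is invalid.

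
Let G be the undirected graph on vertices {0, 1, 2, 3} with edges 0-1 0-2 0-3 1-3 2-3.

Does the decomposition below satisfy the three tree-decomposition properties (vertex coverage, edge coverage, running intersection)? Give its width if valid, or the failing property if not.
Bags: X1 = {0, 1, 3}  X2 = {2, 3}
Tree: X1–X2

No — edge (0,2) lies in no bag.

A tree decomposition must satisfy three properties: every vertex lies in some bag; for every edge, both endpoints lie together in some bag; and for every vertex, the bags containing it form a connected subtree. Here edge (0,2) lies in no bag, so the decomposition is invalid.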